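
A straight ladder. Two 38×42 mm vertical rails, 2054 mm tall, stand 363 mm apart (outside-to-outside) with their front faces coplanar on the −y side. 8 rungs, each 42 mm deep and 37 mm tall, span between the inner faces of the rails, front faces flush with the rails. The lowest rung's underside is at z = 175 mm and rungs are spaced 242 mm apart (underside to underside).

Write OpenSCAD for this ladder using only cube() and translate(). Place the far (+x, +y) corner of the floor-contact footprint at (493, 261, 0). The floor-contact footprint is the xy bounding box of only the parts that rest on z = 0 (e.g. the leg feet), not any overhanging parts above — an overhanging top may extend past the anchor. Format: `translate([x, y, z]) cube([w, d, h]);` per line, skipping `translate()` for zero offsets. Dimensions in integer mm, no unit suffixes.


translate([130, 219, 0]) cube([38, 42, 2054]);
translate([455, 219, 0]) cube([38, 42, 2054]);
translate([168, 219, 175]) cube([287, 42, 37]);
translate([168, 219, 417]) cube([287, 42, 37]);
translate([168, 219, 659]) cube([287, 42, 37]);
translate([168, 219, 901]) cube([287, 42, 37]);
translate([168, 219, 1143]) cube([287, 42, 37]);
translate([168, 219, 1385]) cube([287, 42, 37]);
translate([168, 219, 1627]) cube([287, 42, 37]);
translate([168, 219, 1869]) cube([287, 42, 37]);


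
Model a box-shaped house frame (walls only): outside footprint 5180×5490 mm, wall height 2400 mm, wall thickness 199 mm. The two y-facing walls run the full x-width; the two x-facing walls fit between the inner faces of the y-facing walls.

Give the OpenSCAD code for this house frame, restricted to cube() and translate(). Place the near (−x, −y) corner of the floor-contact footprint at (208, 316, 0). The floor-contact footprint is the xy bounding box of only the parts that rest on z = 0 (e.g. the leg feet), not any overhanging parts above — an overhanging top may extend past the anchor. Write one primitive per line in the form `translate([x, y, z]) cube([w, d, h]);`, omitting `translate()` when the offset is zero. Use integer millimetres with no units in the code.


translate([208, 316, 0]) cube([5180, 199, 2400]);
translate([208, 5607, 0]) cube([5180, 199, 2400]);
translate([208, 515, 0]) cube([199, 5092, 2400]);
translate([5189, 515, 0]) cube([199, 5092, 2400]);


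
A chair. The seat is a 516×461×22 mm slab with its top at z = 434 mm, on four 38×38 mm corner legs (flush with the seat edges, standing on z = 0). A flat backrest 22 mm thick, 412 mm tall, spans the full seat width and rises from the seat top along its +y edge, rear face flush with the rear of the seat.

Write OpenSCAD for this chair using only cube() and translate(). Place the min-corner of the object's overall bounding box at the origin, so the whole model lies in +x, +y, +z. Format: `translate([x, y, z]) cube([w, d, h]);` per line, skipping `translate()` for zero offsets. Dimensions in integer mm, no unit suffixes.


// leg_h = 434 - 22 = 412
translate([0, 0, 412]) cube([516, 461, 22]);
cube([38, 38, 412]);
translate([478, 0, 0]) cube([38, 38, 412]);
translate([0, 423, 0]) cube([38, 38, 412]);
translate([478, 423, 0]) cube([38, 38, 412]);
translate([0, 439, 434]) cube([516, 22, 412]);


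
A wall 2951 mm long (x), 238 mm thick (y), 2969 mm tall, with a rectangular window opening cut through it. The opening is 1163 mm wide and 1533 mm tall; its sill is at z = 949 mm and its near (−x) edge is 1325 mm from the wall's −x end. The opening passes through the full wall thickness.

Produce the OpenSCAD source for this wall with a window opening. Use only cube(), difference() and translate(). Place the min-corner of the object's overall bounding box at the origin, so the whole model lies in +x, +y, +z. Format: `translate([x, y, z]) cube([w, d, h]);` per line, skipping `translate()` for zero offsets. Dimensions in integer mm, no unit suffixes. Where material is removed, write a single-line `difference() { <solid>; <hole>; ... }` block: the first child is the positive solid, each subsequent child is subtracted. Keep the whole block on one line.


difference() { cube([2951, 238, 2969]); translate([1325, 0, 949]) cube([1163, 238, 1533]); }


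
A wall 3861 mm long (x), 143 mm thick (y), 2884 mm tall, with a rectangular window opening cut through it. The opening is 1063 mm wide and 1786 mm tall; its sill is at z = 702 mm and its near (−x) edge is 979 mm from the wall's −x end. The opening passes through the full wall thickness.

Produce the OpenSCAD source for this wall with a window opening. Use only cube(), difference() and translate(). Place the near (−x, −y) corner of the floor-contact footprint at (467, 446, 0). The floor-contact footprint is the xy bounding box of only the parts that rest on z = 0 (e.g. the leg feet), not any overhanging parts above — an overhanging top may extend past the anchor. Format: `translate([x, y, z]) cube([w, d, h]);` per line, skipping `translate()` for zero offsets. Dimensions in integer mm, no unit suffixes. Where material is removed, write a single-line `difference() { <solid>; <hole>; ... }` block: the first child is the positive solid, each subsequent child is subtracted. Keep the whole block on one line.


difference() { translate([467, 446, 0]) cube([3861, 143, 2884]); translate([1446, 446, 702]) cube([1063, 143, 1786]); }


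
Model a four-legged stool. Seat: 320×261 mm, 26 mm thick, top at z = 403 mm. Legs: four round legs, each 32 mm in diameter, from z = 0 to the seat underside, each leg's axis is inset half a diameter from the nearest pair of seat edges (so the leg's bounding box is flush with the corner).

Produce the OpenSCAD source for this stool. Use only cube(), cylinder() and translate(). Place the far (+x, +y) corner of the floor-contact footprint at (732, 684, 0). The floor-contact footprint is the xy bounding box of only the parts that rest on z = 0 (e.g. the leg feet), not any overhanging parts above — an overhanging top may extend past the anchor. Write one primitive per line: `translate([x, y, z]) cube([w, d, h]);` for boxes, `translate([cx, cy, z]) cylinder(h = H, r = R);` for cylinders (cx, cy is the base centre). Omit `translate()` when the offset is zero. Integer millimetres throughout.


translate([412, 423, 377]) cube([320, 261, 26]);
translate([428, 439, 0]) cylinder(h = 377, r = 16);
translate([716, 439, 0]) cylinder(h = 377, r = 16);
translate([428, 668, 0]) cylinder(h = 377, r = 16);
translate([716, 668, 0]) cylinder(h = 377, r = 16);


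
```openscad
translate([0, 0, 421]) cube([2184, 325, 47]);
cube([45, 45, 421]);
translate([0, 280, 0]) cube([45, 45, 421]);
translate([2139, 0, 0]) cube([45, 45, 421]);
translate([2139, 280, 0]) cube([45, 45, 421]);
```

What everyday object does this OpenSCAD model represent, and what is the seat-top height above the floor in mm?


A bench. The seat-top height is 468 mm.

A long slab on four corner posts — a bench. The slab sits at z = 421 with thickness 47, so the top is 421 + 47 = 468 mm.


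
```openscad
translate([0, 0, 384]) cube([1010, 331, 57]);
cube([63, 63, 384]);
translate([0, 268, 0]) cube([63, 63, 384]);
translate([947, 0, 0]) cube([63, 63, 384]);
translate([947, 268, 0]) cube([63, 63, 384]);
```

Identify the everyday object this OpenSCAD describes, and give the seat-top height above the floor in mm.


A bench. The seat-top height is 441 mm.

A long slab on four corner posts — a bench. The slab sits at z = 384 with thickness 57, so the top is 384 + 57 = 441 mm.


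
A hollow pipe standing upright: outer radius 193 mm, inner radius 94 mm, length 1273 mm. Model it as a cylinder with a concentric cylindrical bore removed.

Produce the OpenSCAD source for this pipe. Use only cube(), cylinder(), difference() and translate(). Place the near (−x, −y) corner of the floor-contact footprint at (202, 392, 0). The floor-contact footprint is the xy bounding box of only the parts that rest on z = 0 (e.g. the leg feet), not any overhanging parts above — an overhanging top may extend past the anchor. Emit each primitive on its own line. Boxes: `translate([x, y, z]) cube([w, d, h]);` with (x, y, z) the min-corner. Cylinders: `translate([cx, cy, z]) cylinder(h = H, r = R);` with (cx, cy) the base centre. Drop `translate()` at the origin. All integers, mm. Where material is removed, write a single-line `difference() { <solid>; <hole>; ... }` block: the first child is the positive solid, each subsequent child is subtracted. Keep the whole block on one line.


difference() { translate([395, 585, 0]) cylinder(h = 1273, r = 193); translate([395, 585, 0]) cylinder(h = 1273, r = 94); }


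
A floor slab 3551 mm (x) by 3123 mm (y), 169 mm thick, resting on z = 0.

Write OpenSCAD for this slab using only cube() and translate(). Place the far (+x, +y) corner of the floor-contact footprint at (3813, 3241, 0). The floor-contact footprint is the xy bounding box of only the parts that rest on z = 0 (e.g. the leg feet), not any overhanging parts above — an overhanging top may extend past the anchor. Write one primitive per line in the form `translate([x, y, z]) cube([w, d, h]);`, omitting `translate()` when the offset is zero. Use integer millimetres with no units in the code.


translate([262, 118, 0]) cube([3551, 3123, 169]);


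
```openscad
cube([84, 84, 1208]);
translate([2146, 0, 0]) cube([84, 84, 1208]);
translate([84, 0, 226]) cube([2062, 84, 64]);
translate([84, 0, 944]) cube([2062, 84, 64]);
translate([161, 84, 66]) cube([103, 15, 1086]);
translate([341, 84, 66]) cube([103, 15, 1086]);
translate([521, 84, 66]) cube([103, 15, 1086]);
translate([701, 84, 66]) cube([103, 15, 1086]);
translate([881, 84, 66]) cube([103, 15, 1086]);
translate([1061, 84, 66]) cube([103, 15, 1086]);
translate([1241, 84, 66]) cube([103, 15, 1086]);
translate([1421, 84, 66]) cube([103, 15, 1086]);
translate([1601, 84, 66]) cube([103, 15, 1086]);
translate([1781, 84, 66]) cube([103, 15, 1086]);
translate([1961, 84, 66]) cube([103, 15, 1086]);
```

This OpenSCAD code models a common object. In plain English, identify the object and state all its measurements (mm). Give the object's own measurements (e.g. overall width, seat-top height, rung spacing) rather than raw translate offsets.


A fence section. Two 84×84 mm posts, 1208 mm tall, stand on the floor with a clear span of 2062 mm between their inner faces. Two horizontal rails of 84×64 mm section span the gap between the posts with their undersides at z = 226 mm and z = 944 mm, flush with the posts' −y face. 11 pickets, each 103 mm wide, 15 mm thick and 1086 mm tall, are fixed to the +y face of the rails with their bottoms at z = 66 mm, spaced across the span with a 77 mm gap after the −x post and between neighbouring pickets, with 82 mm left before the +x post.


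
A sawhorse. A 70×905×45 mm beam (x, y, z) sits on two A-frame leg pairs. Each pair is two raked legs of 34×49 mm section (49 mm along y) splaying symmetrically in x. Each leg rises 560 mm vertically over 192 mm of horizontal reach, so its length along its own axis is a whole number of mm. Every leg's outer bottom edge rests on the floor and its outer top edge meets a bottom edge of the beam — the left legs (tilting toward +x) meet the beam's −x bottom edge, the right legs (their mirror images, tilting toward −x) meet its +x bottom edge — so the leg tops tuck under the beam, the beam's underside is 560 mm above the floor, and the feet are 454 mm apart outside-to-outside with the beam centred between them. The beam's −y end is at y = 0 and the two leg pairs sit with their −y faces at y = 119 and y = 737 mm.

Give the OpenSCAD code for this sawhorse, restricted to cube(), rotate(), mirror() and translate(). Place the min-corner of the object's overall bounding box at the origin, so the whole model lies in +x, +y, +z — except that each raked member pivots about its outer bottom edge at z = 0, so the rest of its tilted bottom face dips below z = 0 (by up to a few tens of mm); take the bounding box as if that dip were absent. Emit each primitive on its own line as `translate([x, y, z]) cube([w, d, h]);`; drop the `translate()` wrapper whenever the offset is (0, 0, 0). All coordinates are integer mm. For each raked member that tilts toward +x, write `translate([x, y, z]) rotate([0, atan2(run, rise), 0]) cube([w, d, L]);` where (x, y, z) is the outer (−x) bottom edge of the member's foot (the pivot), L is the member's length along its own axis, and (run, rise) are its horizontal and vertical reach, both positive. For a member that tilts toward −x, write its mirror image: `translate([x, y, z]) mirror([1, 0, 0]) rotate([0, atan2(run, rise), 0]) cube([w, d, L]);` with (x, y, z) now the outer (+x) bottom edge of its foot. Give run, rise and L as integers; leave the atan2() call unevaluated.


translate([192, 0, 560]) cube([70, 905, 45]);
translate([0, 119, 0]) rotate([0, atan2(192, 560), 0]) cube([34, 49, 592]);
translate([454, 119, 0]) mirror([1, 0, 0]) rotate([0, atan2(192, 560), 0]) cube([34, 49, 592]);
translate([0, 737, 0]) rotate([0, atan2(192, 560), 0]) cube([34, 49, 592]);
translate([454, 737, 0]) mirror([1, 0, 0]) rotate([0, atan2(192, 560), 0]) cube([34, 49, 592]);


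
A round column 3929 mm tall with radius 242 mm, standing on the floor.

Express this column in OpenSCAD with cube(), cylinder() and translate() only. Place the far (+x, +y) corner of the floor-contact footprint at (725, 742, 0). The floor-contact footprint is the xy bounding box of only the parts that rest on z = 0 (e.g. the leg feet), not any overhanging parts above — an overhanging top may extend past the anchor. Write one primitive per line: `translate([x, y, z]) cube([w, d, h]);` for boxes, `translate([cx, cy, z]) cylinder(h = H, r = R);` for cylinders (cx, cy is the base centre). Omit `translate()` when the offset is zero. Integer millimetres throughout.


translate([483, 500, 0]) cylinder(h = 3929, r = 242);


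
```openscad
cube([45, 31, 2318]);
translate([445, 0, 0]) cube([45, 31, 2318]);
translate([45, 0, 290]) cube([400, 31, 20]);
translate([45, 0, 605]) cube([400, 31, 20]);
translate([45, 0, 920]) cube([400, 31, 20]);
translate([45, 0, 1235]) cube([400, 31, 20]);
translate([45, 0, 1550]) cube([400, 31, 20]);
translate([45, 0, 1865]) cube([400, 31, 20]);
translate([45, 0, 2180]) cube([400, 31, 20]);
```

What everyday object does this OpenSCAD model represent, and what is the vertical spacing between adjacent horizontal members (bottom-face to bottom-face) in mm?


A ladder. The rung spacing is 315 mm.

Two tall 45×31 posts with 7 short bars between them — a ladder. Adjacent rungs sit at z = 290 and z = 605, so the spacing is 605 − 290 = 315 mm.


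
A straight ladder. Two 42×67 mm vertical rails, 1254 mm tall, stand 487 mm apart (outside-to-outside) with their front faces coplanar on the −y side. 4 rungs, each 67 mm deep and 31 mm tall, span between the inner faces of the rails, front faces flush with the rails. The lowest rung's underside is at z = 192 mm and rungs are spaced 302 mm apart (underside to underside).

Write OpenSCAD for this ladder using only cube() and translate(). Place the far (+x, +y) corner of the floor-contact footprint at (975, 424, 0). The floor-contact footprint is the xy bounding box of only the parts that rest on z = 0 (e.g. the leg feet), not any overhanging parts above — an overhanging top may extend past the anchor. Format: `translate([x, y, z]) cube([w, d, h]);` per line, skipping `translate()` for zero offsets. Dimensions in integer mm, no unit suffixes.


translate([488, 357, 0]) cube([42, 67, 1254]);
translate([933, 357, 0]) cube([42, 67, 1254]);
translate([530, 357, 192]) cube([403, 67, 31]);
translate([530, 357, 494]) cube([403, 67, 31]);
translate([530, 357, 796]) cube([403, 67, 31]);
translate([530, 357, 1098]) cube([403, 67, 31]);


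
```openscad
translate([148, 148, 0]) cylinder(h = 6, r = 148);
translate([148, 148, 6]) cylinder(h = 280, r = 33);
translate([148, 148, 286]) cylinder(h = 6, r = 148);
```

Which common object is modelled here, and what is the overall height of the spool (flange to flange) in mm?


A spool. The overall height is 292 mm.

Three coaxial cylinders, large–small–large — a spool. Two 6 mm flanges and a 280 mm core give 6 + 280 + 6 = 292 mm.


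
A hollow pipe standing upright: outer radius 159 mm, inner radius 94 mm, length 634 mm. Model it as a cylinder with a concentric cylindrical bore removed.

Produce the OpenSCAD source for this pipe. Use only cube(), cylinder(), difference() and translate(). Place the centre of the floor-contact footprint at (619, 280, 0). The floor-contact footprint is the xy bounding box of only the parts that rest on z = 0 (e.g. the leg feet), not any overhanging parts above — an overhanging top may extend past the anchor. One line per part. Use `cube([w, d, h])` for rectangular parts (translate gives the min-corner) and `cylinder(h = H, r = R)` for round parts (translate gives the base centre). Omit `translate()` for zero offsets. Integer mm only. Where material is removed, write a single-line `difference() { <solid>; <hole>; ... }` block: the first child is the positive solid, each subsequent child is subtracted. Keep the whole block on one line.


difference() { translate([619, 280, 0]) cylinder(h = 634, r = 159); translate([619, 280, 0]) cylinder(h = 634, r = 94); }


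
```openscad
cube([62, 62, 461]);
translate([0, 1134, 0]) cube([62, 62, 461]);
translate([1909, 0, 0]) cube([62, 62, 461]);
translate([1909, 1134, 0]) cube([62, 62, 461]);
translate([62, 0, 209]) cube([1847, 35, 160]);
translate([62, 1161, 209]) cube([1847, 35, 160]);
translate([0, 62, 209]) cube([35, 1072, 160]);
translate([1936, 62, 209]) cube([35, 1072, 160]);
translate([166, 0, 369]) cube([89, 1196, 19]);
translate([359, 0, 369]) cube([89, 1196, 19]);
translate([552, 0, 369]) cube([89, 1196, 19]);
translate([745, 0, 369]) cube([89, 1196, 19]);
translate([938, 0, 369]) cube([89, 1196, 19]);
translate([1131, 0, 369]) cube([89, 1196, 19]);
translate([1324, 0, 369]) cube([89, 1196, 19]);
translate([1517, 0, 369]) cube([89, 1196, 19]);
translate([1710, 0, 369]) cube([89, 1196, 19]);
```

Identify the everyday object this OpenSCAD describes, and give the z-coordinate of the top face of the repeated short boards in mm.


A bed frame. The slat-top height is 388 mm.

Four posts, four rails, and a row of slats — a bed frame. Slats sit on the rails at z = 209 + 160 = 369; with slat thickness 19, the top is 388 mm.


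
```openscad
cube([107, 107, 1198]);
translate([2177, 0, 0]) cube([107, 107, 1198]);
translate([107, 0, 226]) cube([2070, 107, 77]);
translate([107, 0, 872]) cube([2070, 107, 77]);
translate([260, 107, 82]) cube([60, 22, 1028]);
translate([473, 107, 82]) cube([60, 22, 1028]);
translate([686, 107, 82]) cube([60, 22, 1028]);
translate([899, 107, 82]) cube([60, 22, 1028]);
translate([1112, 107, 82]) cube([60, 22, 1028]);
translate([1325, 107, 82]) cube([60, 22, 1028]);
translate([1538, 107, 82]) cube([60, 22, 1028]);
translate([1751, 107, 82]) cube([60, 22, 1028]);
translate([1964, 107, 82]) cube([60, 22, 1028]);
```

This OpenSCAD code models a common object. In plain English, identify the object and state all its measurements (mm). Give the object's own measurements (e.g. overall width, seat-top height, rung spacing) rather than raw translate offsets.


A fence section. Two 107×107 mm posts, 1198 mm tall, stand on the floor with a clear span of 2070 mm between their inner faces. Two horizontal rails of 107×77 mm section span the gap between the posts with their undersides at z = 226 mm and z = 872 mm, flush with the posts' −y face. 9 pickets, each 60 mm wide, 22 mm thick and 1028 mm tall, are fixed to the +y face of the rails with their bottoms at z = 82 mm, spaced across the span with a 153 mm gap after the −x post and between neighbouring pickets and before the +x post.


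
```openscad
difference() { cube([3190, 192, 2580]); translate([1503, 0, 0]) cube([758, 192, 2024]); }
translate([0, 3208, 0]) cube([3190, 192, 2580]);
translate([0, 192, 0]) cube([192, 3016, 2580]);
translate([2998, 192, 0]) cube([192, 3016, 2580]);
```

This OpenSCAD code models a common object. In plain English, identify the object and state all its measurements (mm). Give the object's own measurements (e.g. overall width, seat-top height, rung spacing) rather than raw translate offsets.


A single room: four walls, each 2580 mm tall and 192 mm thick, enclosing an outside footprint 3190×3400 mm (x × y), no floor or roof. The front and back walls (−y and +y sides) run the full x-width; the side walls fit between their inner faces. A door opening 758 mm wide and 2024 mm tall is cut through the front wall from the floor up, its −x edge 1503 mm from the wall's −x end.


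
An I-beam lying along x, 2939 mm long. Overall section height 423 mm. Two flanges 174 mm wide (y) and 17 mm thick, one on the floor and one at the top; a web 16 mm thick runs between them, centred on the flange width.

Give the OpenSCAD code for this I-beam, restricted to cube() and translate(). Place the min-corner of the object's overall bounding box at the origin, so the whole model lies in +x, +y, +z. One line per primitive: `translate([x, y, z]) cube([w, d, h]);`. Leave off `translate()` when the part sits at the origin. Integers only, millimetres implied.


cube([2939, 174, 17]);
translate([0, 79, 17]) cube([2939, 16, 389]);
translate([0, 0, 406]) cube([2939, 174, 17]);


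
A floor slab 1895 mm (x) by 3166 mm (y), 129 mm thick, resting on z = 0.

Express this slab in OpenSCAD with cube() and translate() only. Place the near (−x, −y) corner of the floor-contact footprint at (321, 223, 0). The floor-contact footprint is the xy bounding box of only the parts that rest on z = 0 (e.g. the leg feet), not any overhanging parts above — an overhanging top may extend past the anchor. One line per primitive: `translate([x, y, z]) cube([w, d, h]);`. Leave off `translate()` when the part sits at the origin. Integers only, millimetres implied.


translate([321, 223, 0]) cube([1895, 3166, 129]);


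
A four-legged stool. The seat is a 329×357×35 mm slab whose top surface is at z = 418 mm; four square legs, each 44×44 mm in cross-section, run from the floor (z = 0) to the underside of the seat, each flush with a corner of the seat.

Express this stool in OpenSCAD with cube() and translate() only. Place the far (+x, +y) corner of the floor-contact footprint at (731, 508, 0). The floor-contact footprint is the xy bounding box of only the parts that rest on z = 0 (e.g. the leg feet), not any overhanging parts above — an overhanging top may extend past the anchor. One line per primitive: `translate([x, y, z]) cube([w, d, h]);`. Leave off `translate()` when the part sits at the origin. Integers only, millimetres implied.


// leg_h = 418 - 35 = 383
translate([402, 151, 383]) cube([329, 357, 35]);
translate([402, 151, 0]) cube([44, 44, 383]);
translate([687, 151, 0]) cube([44, 44, 383]);
translate([402, 464, 0]) cube([44, 44, 383]);
translate([687, 464, 0]) cube([44, 44, 383]);


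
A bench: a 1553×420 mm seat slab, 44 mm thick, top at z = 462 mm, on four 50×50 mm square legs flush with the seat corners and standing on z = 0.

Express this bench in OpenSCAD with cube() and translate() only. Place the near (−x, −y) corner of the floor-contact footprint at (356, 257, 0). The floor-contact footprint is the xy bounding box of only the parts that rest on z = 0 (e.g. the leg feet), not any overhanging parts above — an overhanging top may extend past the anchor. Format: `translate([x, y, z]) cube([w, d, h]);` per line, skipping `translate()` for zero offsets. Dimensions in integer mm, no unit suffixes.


// leg_h = 462 − 44 = 418
translate([356, 257, 418]) cube([1553, 420, 44]);
translate([356, 257, 0]) cube([50, 50, 418]);
translate([356, 627, 0]) cube([50, 50, 418]);
translate([1859, 257, 0]) cube([50, 50, 418]);
translate([1859, 627, 0]) cube([50, 50, 418]);


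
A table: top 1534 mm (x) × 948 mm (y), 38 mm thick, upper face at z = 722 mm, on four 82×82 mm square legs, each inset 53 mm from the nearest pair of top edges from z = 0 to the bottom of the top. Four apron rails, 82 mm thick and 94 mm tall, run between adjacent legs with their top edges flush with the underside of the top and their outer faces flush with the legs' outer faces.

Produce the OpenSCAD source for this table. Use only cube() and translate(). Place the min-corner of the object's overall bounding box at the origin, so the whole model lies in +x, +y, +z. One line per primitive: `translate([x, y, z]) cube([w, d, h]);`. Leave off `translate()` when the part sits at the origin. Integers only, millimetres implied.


translate([0, 0, 684]) cube([1534, 948, 38]);
translate([53, 53, 0]) cube([82, 82, 684]);
translate([1399, 53, 0]) cube([82, 82, 684]);
translate([53, 813, 0]) cube([82, 82, 684]);
translate([1399, 813, 0]) cube([82, 82, 684]);
translate([135, 53, 590]) cube([1264, 82, 94]);
translate([135, 813, 590]) cube([1264, 82, 94]);
translate([53, 135, 590]) cube([82, 678, 94]);
translate([1399, 135, 590]) cube([82, 678, 94]);


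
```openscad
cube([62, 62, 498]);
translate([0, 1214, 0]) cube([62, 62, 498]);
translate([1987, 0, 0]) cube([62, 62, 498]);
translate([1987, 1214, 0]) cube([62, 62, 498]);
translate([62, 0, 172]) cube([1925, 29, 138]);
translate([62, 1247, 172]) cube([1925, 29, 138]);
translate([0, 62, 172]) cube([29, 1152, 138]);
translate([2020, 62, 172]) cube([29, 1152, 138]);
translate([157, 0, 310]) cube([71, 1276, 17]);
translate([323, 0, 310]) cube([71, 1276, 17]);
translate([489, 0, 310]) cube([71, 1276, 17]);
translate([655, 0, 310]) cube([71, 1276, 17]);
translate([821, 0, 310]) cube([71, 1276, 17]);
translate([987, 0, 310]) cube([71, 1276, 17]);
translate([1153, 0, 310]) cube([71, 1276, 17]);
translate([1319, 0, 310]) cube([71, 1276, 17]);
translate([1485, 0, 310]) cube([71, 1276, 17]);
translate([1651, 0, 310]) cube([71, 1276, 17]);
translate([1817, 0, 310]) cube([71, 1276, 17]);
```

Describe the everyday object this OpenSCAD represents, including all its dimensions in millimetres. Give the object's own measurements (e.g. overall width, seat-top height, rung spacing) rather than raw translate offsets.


A bed frame 2049 mm long (x) by 1276 mm wide (y). Four 62×62 mm corner posts, 498 mm tall, at the corners of the footprint. Four rails of 29 mm thickness and 138 mm height run between adjacent posts with their undersides at z = 172 mm, their outer faces flush with the outside of the frame (the two x-running rails run between the posts' inner faces; the two y-running rails run between the posts' inner faces). 11 slats, each 71 mm wide (x) and 17 mm thick, lie across the top of the two x-running rails, running the full 1276 mm width of the frame in y; along x they sit between the end posts with a 95 mm gap after the −x posts and between neighbouring slats, leaving 99 mm before the +x posts.


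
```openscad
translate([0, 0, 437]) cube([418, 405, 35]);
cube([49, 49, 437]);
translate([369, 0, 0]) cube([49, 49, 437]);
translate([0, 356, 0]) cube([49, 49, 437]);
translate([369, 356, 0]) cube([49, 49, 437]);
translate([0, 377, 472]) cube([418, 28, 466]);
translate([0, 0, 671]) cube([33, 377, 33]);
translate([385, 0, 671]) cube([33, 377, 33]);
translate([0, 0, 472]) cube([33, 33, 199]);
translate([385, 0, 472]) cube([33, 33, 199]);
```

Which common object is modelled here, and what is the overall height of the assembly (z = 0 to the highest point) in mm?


A chair. The overall height is 938 mm.

A slab on four corner posts with a tall panel at the back — a chair. The seat slab sits at z = 437 with thickness 35, and the 466 mm backrest starts at the seat top, so the overall height is 437 + 35 + 466 = 938 mm.


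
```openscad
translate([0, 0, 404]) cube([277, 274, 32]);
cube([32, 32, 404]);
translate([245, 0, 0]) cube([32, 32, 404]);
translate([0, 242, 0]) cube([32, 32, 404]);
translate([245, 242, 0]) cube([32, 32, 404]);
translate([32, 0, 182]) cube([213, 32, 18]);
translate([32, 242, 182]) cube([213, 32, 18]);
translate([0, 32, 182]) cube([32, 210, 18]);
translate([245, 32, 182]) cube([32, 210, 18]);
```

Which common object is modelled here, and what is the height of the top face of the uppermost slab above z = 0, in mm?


A stool. The seat height is 436 mm.

A 277×274×32 slab at z = 404 on four corner posts — a stool. The seat top is 404 + 32 = 436 mm.


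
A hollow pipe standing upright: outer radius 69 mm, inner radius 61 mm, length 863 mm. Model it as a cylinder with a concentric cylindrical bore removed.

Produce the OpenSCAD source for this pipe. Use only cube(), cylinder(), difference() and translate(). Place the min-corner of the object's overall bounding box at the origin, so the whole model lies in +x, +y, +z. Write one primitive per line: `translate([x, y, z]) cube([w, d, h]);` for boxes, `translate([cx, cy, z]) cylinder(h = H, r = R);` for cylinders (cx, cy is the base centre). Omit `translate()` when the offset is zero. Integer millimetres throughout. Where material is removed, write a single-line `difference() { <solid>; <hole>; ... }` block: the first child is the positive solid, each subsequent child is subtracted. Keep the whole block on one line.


difference() { translate([69, 69, 0]) cylinder(h = 863, r = 69); translate([69, 69, 0]) cylinder(h = 863, r = 61); }


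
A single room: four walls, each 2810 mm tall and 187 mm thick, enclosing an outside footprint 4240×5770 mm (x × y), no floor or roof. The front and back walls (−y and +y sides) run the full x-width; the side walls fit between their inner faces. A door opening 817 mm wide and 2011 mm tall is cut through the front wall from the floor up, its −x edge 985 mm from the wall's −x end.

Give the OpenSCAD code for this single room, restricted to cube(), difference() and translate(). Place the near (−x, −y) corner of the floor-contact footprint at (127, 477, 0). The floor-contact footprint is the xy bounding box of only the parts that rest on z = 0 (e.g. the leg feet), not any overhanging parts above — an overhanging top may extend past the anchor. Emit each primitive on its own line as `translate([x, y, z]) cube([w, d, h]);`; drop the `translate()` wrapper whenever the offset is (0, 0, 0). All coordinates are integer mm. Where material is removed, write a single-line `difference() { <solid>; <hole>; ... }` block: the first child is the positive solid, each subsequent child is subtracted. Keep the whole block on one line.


difference() { translate([127, 477, 0]) cube([4240, 187, 2810]); translate([1112, 477, 0]) cube([817, 187, 2011]); }
translate([127, 6060, 0]) cube([4240, 187, 2810]);
translate([127, 664, 0]) cube([187, 5396, 2810]);
translate([4180, 664, 0]) cube([187, 5396, 2810]);


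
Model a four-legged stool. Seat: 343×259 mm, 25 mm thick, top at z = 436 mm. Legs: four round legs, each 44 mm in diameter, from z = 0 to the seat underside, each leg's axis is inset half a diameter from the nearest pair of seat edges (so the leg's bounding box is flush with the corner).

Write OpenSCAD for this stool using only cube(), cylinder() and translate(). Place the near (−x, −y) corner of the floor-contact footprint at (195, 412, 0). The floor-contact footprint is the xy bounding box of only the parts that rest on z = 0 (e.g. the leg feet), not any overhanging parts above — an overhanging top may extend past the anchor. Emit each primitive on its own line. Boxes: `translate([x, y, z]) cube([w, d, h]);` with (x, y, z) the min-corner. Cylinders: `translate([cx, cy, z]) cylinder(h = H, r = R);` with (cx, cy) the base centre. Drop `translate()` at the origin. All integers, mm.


translate([195, 412, 411]) cube([343, 259, 25]);
translate([217, 434, 0]) cylinder(h = 411, r = 22);
translate([516, 434, 0]) cylinder(h = 411, r = 22);
translate([217, 649, 0]) cylinder(h = 411, r = 22);
translate([516, 649, 0]) cylinder(h = 411, r = 22);


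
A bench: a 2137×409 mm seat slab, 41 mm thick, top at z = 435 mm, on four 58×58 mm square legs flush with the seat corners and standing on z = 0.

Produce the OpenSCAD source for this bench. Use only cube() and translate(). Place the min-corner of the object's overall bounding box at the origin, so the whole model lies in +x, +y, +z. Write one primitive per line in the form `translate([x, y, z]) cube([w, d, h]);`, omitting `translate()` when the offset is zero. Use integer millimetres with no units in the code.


// leg_h = 435 − 41 = 394
translate([0, 0, 394]) cube([2137, 409, 41]);
cube([58, 58, 394]);
translate([0, 351, 0]) cube([58, 58, 394]);
translate([2079, 0, 0]) cube([58, 58, 394]);
translate([2079, 351, 0]) cube([58, 58, 394]);


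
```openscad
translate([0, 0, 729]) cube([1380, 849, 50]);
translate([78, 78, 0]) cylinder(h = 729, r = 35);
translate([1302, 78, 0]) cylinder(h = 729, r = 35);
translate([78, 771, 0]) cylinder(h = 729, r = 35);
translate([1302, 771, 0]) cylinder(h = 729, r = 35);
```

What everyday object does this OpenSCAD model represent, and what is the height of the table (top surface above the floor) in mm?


A table. The table height is 779 mm.

A 1380×849×50 slab sits at z = 729 on four Ø70 mm round legs — a table. The top surface is at 729 + 50 = 779 mm.


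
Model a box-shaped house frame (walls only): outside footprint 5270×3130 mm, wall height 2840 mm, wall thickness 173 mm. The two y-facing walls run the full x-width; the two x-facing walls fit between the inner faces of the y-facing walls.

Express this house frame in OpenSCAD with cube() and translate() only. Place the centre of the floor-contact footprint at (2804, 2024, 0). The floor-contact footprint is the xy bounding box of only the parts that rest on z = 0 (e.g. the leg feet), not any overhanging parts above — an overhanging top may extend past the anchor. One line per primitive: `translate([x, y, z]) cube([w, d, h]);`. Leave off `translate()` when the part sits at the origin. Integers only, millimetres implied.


translate([169, 459, 0]) cube([5270, 173, 2840]);
translate([169, 3416, 0]) cube([5270, 173, 2840]);
translate([169, 632, 0]) cube([173, 2784, 2840]);
translate([5266, 632, 0]) cube([173, 2784, 2840]);


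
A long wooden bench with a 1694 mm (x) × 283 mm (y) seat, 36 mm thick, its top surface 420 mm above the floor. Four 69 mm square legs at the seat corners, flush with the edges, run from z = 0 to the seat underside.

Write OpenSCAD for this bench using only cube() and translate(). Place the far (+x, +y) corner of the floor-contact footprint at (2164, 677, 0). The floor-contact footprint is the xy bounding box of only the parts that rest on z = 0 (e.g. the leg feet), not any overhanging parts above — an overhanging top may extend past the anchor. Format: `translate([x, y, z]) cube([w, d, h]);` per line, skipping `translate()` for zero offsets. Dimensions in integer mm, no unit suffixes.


// leg_h = 420 − 36 = 384
translate([470, 394, 384]) cube([1694, 283, 36]);
translate([470, 394, 0]) cube([69, 69, 384]);
translate([470, 608, 0]) cube([69, 69, 384]);
translate([2095, 394, 0]) cube([69, 69, 384]);
translate([2095, 608, 0]) cube([69, 69, 384]);


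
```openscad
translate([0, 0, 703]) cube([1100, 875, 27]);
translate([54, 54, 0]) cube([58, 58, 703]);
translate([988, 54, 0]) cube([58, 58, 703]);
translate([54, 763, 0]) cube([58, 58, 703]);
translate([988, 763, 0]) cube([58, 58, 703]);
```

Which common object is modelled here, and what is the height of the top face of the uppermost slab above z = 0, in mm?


A table. The table height is 730 mm.

A 1100×875×27 slab sits at z = 703 on four 58 mm square posts — a table. The top surface is at 703 + 27 = 730 mm.


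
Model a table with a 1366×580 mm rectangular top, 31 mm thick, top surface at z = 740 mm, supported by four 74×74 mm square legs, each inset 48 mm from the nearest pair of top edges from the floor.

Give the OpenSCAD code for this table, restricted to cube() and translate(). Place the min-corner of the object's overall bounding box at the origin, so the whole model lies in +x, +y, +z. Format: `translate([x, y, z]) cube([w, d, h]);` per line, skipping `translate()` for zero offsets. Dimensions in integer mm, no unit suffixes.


// leg_h = 740 - 31 = 709
translate([0, 0, 709]) cube([1366, 580, 31]);
translate([48, 48, 0]) cube([74, 74, 709]);
translate([1244, 48, 0]) cube([74, 74, 709]);
translate([48, 458, 0]) cube([74, 74, 709]);
translate([1244, 458, 0]) cube([74, 74, 709]);


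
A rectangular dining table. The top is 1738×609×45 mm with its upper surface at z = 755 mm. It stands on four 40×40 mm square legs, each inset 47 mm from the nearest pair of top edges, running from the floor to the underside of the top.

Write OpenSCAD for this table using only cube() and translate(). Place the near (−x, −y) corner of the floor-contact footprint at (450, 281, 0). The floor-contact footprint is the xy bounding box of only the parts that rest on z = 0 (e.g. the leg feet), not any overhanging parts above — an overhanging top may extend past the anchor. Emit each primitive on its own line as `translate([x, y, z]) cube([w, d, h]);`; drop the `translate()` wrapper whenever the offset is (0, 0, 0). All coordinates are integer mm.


translate([403, 234, 710]) cube([1738, 609, 45]);
translate([450, 281, 0]) cube([40, 40, 710]);
translate([2054, 281, 0]) cube([40, 40, 710]);
translate([450, 756, 0]) cube([40, 40, 710]);
translate([2054, 756, 0]) cube([40, 40, 710]);


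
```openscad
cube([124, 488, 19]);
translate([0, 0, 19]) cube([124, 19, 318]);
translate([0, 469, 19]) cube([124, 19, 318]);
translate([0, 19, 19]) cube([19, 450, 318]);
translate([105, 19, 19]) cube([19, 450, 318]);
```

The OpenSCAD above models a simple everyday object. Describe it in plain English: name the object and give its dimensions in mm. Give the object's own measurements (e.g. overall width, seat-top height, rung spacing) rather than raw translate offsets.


An open-topped rectangular box: outside dimensions 124×488×337 mm, with a uniform wall and base thickness of 19 mm. The base is a full 124×488 slab on the floor; four walls sit on top of the base. The front and back walls (the −y and +y sides) span the full width; the two side walls fit between them.


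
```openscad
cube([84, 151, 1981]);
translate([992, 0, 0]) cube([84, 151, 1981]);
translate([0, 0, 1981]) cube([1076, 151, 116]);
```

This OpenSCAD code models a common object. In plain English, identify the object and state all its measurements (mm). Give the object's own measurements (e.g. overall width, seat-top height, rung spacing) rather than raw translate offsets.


A door frame. The clear opening is 908 mm wide and 1981 mm high. Two 84 mm wide jambs, 151 mm deep, stand either side of the opening from the floor to the top of the opening. A 116 mm thick head sits across the top of both jambs, spanning the full outside width of the frame.


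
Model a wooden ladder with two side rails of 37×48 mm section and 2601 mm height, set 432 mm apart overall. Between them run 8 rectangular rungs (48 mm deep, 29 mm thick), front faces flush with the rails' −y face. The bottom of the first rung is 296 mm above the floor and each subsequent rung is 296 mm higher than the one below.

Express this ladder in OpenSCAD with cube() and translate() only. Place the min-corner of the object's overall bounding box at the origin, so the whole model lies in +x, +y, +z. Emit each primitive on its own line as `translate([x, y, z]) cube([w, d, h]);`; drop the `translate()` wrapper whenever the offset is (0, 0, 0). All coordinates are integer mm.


// rung span = 432 - 2*37 = 358
// rung[k] z = 296 + k*296
cube([37, 48, 2601]);
translate([395, 0, 0]) cube([37, 48, 2601]);
translate([37, 0, 296]) cube([358, 48, 29]);
translate([37, 0, 592]) cube([358, 48, 29]);
translate([37, 0, 888]) cube([358, 48, 29]);
translate([37, 0, 1184]) cube([358, 48, 29]);
translate([37, 0, 1480]) cube([358, 48, 29]);
translate([37, 0, 1776]) cube([358, 48, 29]);
translate([37, 0, 2072]) cube([358, 48, 29]);
translate([37, 0, 2368]) cube([358, 48, 29]);


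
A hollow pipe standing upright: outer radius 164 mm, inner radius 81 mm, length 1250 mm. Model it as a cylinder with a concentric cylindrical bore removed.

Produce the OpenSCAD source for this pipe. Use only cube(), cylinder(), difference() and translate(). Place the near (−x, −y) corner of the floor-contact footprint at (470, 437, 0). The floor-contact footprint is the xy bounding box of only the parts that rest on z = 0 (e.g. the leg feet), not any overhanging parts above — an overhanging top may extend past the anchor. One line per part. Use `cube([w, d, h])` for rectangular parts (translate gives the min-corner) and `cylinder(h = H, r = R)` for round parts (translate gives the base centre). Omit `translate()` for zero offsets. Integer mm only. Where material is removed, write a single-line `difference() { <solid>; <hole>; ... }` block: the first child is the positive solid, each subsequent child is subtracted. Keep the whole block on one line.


difference() { translate([634, 601, 0]) cylinder(h = 1250, r = 164); translate([634, 601, 0]) cylinder(h = 1250, r = 81); }
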